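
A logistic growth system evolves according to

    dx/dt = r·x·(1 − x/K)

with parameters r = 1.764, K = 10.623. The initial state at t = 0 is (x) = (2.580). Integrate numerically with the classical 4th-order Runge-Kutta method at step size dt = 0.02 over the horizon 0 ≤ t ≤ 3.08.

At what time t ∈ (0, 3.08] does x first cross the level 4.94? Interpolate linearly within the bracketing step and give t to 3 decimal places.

t=0.000: state=(2.580)
step 1 (dt=0.02): k1=(3.446), k2=(3.477), k3=(3.477), k4=(3.508); state += dt/6·(k1+2k2+2k3+k4)
t=0.020: state=(2.650)
t=0.040: state=(2.720)
t=0.060: state=(2.792)
continuing one RK4 step at a time; state shown every 5 steps (Δt=0.1):
t=0.100: state=(2.940)
t=0.200: state=(3.329)
t=0.300: state=(3.745)
t=0.400: state=(4.183)
t=0.500: state=(4.638)
t=0.560: state=(4.916)
next step: t=0.580: state=(5.009) — x has crossed 4.94
linear interpolation between t=0.560 (4.91607) and t=0.580 (5.00936) → t≈0.565

t = 0.565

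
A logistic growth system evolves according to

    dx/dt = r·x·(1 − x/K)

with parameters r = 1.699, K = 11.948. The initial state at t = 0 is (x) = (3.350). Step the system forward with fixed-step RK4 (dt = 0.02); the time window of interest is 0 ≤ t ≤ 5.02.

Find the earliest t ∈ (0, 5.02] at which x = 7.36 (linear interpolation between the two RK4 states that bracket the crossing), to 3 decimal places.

t = 0.833

t=0.000: state=(3.350)
step 1 (dt=0.02): k1=(4.096), k2=(4.126), k3=(4.126), k4=(4.156); state += dt/6·(k1+2k2+2k3+k4)
t=0.020: state=(3.433)
t=0.040: state=(3.516)
t=0.060: state=(3.601)
continuing one RK4 step at a time; state shown every 10 steps (Δt=0.2):
t=0.200: state=(4.226)
t=0.400: state=(5.193)
t=0.600: state=(6.203)
t=0.800: state=(7.201)
t=0.820: state=(7.298)
next step: t=0.840: state=(7.394) — x has crossed 7.36
linear interpolation between t=0.820 (7.29765) and t=0.840 (7.39380) → t≈0.833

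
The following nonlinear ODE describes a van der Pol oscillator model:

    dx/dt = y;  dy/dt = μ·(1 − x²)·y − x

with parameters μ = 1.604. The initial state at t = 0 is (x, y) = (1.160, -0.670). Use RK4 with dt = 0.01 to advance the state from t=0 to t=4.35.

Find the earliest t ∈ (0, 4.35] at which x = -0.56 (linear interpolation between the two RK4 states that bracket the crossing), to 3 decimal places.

t = 1.117

t=0.000: state=(1.160, -0.670)
step 1 (dt=0.01): k1=(-0.670, -0.789), k2=(-0.674, -0.791), k3=(-0.674, -0.791), k4=(-0.678, -0.794); state += dt/6·(k1+2k2+2k3+k4)
t=0.010: state=(1.153, -0.678)
t=0.020: state=(1.146, -0.686)
t=0.030: state=(1.140, -0.694)
continuing one RK4 step at a time; state shown every 20 steps (Δt=0.2):
t=0.200: state=(1.009, -0.844)
t=0.400: state=(0.818, -1.077)
t=0.600: state=(0.571, -1.421)
t=0.800: state=(0.238, -1.945)
t=1.000: state=(-0.222, -2.673)
t=1.110: state=(-0.538, -3.062)
next step: t=1.120: state=(-0.569, -3.091) — x has crossed -0.56
linear interpolation between t=1.110 (-0.53792) and t=1.120 (-0.56868) → t≈1.117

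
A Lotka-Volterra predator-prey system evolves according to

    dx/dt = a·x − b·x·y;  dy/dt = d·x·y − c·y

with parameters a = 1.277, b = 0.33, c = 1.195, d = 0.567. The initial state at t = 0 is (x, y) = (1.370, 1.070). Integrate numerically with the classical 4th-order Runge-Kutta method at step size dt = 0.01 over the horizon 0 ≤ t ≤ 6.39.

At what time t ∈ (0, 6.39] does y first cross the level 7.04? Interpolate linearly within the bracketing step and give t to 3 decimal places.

t = 2.124

t=0.000: state=(1.370, 1.070)
step 1 (dt=0.01): k1=(1.266, -0.447), k2=(1.273, -0.443), k3=(1.273, -0.443), k4=(1.280, -0.438); state += dt/6·(k1+2k2+2k3+k4)
t=0.010: state=(1.383, 1.066)
t=0.020: state=(1.396, 1.061)
t=0.030: state=(1.409, 1.057)
continuing one RK4 step at a time; state shown every 25 steps (Δt=0.25):
t=0.250: state=(1.733, 0.988)
t=0.500: state=(2.200, 0.967)
t=0.750: state=(2.791, 1.020)
t=1.000: state=(3.511, 1.181)
t=1.250: state=(4.328, 1.526)
t=1.500: state=(5.121, 2.214)
t=1.750: state=(5.590, 3.532)
t=2.000: state=(5.282, 5.727)
t=2.120: state=(4.786, 6.997)
next step: t=2.130: state=(4.736, 7.103) — y has crossed 7.04
linear interpolation between t=2.120 (6.99708) and t=2.130 (7.10315) → t≈2.124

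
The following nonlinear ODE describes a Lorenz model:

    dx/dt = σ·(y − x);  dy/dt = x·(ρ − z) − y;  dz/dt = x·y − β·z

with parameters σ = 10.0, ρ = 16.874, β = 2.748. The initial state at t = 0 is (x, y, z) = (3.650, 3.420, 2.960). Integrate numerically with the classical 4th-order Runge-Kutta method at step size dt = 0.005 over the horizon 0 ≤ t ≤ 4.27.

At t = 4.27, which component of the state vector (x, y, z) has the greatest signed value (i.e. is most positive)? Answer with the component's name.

largest component: z

t=0.000: state=(3.650, 3.420, 2.960)
step 1 (dt=0.005): k1=(-2.300, 47.366, 4.349), k2=(-1.058, 47.128, 4.731), k3=(-1.095, 47.168, 4.737), k4=(0.113, 46.968, 5.125); state += dt/6·(k1+2k2+2k3+k4)
t=0.005: state=(3.645, 3.656, 2.984)
t=0.010: state=(3.651, 3.890, 3.011)
t=0.015: state=(3.668, 4.123, 3.043)
continuing one RK4 step at a time; state shown every 40 steps (Δt=0.2):
t=0.200: state=(9.427, 14.094, 10.956)
t=0.400: state=(8.839, 2.973, 24.488)
t=0.600: state=(1.037, -0.369, 14.424)
t=0.800: state=(0.047, -0.039, 8.315)
t=1.000: state=(-0.012, -0.023, 4.799)
t=1.200: state=(-0.050, -0.085, 2.770)
t=1.400: state=(-0.218, -0.383, 1.603)
t=1.600: state=(-1.021, -1.823, 1.024)
t=1.800: state=(-4.850, -8.480, 2.828)
t=2.000: state=(-13.183, -13.235, 23.461)
t=2.200: state=(-2.959, 1.365, 19.288)
t=2.400: state=(0.744, 1.357, 11.053)
t=2.600: state=(2.151, 3.265, 6.884)
t=2.800: state=(6.445, 9.837, 8.357)
t=3.000: state=(10.934, 9.220, 22.591)
t=3.200: state=(3.707, 1.107, 17.478)
t=3.400: state=(1.878, 2.096, 10.577)
t=3.600: state=(3.826, 5.679, 7.729)
t=3.800: state=(9.349, 12.132, 14.609)
t=4.000: state=(7.782, 4.045, 21.597)
t=4.200: state=(2.821, 2.008, 14.104)
t=4.270: state=(2.555, 2.559, 12.016)
compare at T: x=2.555, y=2.559, z=12.016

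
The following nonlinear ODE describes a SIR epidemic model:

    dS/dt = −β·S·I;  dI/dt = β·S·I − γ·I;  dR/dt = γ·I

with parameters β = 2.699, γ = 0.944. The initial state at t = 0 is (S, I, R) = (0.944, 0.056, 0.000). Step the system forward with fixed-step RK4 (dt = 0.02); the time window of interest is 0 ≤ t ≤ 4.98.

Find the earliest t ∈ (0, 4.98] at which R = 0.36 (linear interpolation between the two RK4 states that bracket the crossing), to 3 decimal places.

t = 1.957

t=0.000: state=(0.944, 0.056, 0.000)
step 1 (dt=0.02): k1=(-0.143, 0.090, 0.053), k2=(-0.145, 0.091, 0.054), k3=(-0.145, 0.091, 0.054), k4=(-0.147, 0.092, 0.055); state += dt/6·(k1+2k2+2k3+k4)
t=0.020: state=(0.941, 0.058, 0.001)
t=0.040: state=(0.938, 0.060, 0.002)
t=0.060: state=(0.935, 0.062, 0.003)
continuing one RK4 step at a time; state shown every 10 steps (Δt=0.2):
t=0.200: state=(0.911, 0.077, 0.012)
t=0.400: state=(0.868, 0.102, 0.029)
t=0.600: state=(0.815, 0.134, 0.051)
t=0.800: state=(0.751, 0.169, 0.080)
t=1.000: state=(0.679, 0.206, 0.115)
t=1.200: state=(0.602, 0.241, 0.158)
t=1.400: state=(0.524, 0.270, 0.206)
t=1.600: state=(0.450, 0.291, 0.259)
t=1.800: state=(0.383, 0.301, 0.315)
t=1.940: state=(0.342, 0.303, 0.355)
next step: t=1.960: state=(0.336, 0.303, 0.361) — R has crossed 0.36
linear interpolation between t=1.940 (0.35512) and t=1.960 (0.36083) → t≈1.957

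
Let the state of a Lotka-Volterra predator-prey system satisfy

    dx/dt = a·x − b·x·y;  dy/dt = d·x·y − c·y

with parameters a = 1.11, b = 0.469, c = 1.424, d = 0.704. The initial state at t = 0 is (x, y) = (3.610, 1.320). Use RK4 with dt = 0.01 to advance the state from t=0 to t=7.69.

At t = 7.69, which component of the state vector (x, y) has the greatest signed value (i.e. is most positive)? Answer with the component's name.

largest component: y

t=0.000: state=(3.610, 1.320)
step 1 (dt=0.01): k1=(1.772, 1.475), k2=(1.764, 1.492), k3=(1.764, 1.492), k4=(1.756, 1.508); state += dt/6·(k1+2k2+2k3+k4)
t=0.010: state=(3.628, 1.335)
t=0.020: state=(3.645, 1.350)
t=0.030: state=(3.662, 1.366)
continuing one RK4 step at a time; state shown every 25 steps (Δt=0.25):
t=0.250: state=(3.976, 1.807)
t=0.500: state=(4.069, 2.584)
t=0.750: state=(3.739, 3.622)
t=1.000: state=(3.035, 4.622)
t=1.250: state=(2.245, 5.148)
t=1.500: state=(1.621, 5.050)
t=1.750: state=(1.217, 4.528)
t=2.000: state=(0.983, 3.841)
t=2.250: state=(0.861, 3.160)
t=2.500: state=(0.813, 2.563)
t=2.750: state=(0.819, 2.071)
t=3.000: state=(0.868, 1.682)
t=3.250: state=(0.958, 1.383)
t=3.500: state=(1.090, 1.159)
t=3.750: state=(1.269, 0.998)
t=4.000: state=(1.499, 0.892)
t=4.250: state=(1.789, 0.833)
t=4.500: state=(2.144, 0.824)
t=4.750: state=(2.564, 0.873)
t=5.000: state=(3.034, 1.000)
t=5.250: state=(3.515, 1.247)
t=5.500: state=(3.916, 1.684)
t=5.750: state=(4.081, 2.396)
t=6.000: state=(3.845, 3.394)
t=6.250: state=(3.201, 4.440)
t=6.500: state=(2.402, 5.091)
t=6.750: state=(1.733, 5.115)
t=7.000: state=(1.285, 4.658)
t=7.250: state=(1.021, 3.988)
t=7.500: state=(0.879, 3.297)
t=7.690: state=(0.827, 2.818)
compare at T: x=0.827, y=2.818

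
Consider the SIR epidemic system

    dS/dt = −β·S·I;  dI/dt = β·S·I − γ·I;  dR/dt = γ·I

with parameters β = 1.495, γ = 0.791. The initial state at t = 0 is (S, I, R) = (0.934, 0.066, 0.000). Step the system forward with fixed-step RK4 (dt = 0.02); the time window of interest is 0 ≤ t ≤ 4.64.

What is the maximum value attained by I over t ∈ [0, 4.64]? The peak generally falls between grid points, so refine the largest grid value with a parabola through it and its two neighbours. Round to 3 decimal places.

max I = 0.170

t=0.000: state=(0.934, 0.066, 0.000)
step 1 (dt=0.02): k1=(-0.092, 0.040, 0.052), k2=(-0.093, 0.040, 0.053), k3=(-0.093, 0.040, 0.053), k4=(-0.093, 0.040, 0.053); state += dt/6·(k1+2k2+2k3+k4)
t=0.020: state=(0.932, 0.067, 0.001)
t=0.040: state=(0.930, 0.068, 0.002)
t=0.060: state=(0.928, 0.068, 0.003)
continuing one RK4 step at a time; state shown every 10 steps (Δt=0.2):
t=0.200: state=(0.915, 0.074, 0.011)
t=0.400: state=(0.893, 0.083, 0.024)
t=0.600: state=(0.870, 0.092, 0.037)
t=0.800: state=(0.845, 0.102, 0.053)
t=1.000: state=(0.819, 0.112, 0.070)
t=1.200: state=(0.791, 0.121, 0.088)
t=1.400: state=(0.762, 0.130, 0.108)
t=1.600: state=(0.732, 0.139, 0.129)
t=1.800: state=(0.701, 0.147, 0.152)
t=2.000: state=(0.670, 0.154, 0.176)
t=2.200: state=(0.639, 0.160, 0.201)
t=2.400: state=(0.609, 0.165, 0.226)
t=2.600: state=(0.579, 0.168, 0.253)
t=2.800: state=(0.551, 0.170, 0.279)
t=3.000: state=(0.523, 0.170, 0.306)
t=3.200: state=(0.497, 0.169, 0.333)
t=3.400: state=(0.473, 0.167, 0.360)
t=3.600: state=(0.450, 0.164, 0.386)
t=3.800: state=(0.429, 0.159, 0.412)
t=4.000: state=(0.409, 0.154, 0.436)
t=4.200: state=(0.391, 0.148, 0.460)
t=4.400: state=(0.375, 0.142, 0.483)
t=4.600: state=(0.359, 0.135, 0.505)
t=4.640: state=(0.357, 0.134, 0.510)
largest grid value and its neighbours: I(2.940)=0.17021, I(2.960)=0.17021, I(2.980)=0.17021
parabola through these three points peaks at t≈2.958 with I≈0.17021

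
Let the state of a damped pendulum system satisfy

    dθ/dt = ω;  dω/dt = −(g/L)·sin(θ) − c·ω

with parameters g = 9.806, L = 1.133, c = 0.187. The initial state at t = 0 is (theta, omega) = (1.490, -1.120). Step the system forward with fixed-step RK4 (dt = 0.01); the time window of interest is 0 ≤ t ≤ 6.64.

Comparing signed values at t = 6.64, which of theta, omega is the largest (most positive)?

largest component: omega

t=0.000: state=(1.490, -1.120)
step 1 (dt=0.01): k1=(-1.120, -8.417), k2=(-1.162, -8.405), k3=(-1.162, -8.405), k4=(-1.204, -8.393); state += dt/6·(k1+2k2+2k3+k4)
t=0.010: state=(1.478, -1.204)
t=0.020: state=(1.466, -1.288)
t=0.030: state=(1.453, -1.371)
continuing one RK4 step at a time; state shown every 25 steps (Δt=0.25):
t=0.250: state=(0.958, -3.059)
t=0.500: state=(0.048, -3.931)
t=0.750: state=(-0.842, -2.913)
t=1.000: state=(-1.325, -0.888)
t=1.250: state=(-1.282, 1.213)
t=1.500: state=(-0.746, 2.968)
t=1.750: state=(0.099, 3.499)
t=2.000: state=(0.858, 2.339)
t=2.250: state=(1.204, 0.385)
t=2.500: state=(1.050, -1.575)
t=2.750: state=(0.462, -2.973)
t=3.000: state=(-0.317, -2.979)
t=3.250: state=(-0.909, -1.591)
t=3.500: state=(-1.073, 0.292)
t=3.750: state=(-0.777, 2.004)
t=4.000: state=(-0.142, 2.863)
t=4.250: state=(0.532, 2.300)
t=4.500: state=(0.924, 0.744)
t=4.750: state=(0.890, -1.001)
t=5.000: state=(0.460, -2.307)
t=5.250: state=(-0.170, -2.506)
t=5.500: state=(-0.688, -1.477)
t=5.750: state=(-0.862, 0.118)
t=6.000: state=(-0.639, 1.597)
t=6.250: state=(-0.126, 2.329)
t=6.500: state=(0.426, 1.888)
t=6.640: state=(0.646, 1.221)
compare at T: theta=0.646, omega=1.221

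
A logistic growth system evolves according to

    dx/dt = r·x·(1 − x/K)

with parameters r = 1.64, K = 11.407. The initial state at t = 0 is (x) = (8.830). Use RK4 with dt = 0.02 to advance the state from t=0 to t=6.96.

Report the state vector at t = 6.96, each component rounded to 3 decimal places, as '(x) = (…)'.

(x) = (11.407)

t=0.000: state=(8.830)
step 1 (dt=0.02): k1=(3.272), k2=(3.242), k3=(3.242), k4=(3.213); state += dt/6·(k1+2k2+2k3+k4)
t=0.020: state=(8.895)
t=0.040: state=(8.959)
t=0.060: state=(9.021)
continuing one RK4 step at a time; state shown every 25 steps (Δt=0.5):
t=0.500: state=(10.108)
t=1.000: state=(10.796)
t=1.500: state=(11.129)
t=2.000: state=(11.283)
t=2.500: state=(11.352)
t=3.000: state=(11.383)
t=3.500: state=(11.396)
t=4.000: state=(11.402)
t=4.500: state=(11.405)
t=5.000: state=(11.406)
t=5.500: state=(11.407)
t=6.000: state=(11.407)
t=6.500: state=(11.407)
t=6.960: state=(11.407)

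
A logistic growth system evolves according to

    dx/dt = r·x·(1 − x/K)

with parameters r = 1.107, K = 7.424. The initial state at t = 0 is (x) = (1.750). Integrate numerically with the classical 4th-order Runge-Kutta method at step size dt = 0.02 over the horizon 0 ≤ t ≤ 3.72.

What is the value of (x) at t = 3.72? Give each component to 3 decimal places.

t=0.000: state=(1.750)
step 1 (dt=0.02): k1=(1.481), k2=(1.489), k3=(1.489), k4=(1.498); state += dt/6·(k1+2k2+2k3+k4)
t=0.020: state=(1.780)
t=0.040: state=(1.810)
t=0.060: state=(1.840)
continuing one RK4 step at a time; state shown every 10 steps (Δt=0.2):
t=0.200: state=(2.063)
t=0.400: state=(2.409)
t=0.600: state=(2.782)
t=0.800: state=(3.176)
t=1.000: state=(3.583)
t=1.200: state=(3.994)
t=1.400: state=(4.397)
t=1.600: state=(4.785)
t=1.800: state=(5.148)
t=2.000: state=(5.482)
t=2.200: state=(5.782)
t=2.400: state=(6.048)
t=2.600: state=(6.279)
t=2.800: state=(6.478)
t=3.000: state=(6.646)
t=3.200: state=(6.787)
t=3.400: state=(6.905)
t=3.600: state=(7.002)
t=3.720: state=(7.052)

(x) = (7.052)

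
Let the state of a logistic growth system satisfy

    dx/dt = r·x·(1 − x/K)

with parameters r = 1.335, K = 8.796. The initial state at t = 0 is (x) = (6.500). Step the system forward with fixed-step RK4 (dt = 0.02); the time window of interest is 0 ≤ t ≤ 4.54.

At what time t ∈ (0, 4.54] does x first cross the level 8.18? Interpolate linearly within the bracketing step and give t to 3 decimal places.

t=0.000: state=(6.500)
step 1 (dt=0.02): k1=(2.265), k2=(2.251), k3=(2.251), k4=(2.236); state += dt/6·(k1+2k2+2k3+k4)
t=0.020: state=(6.545)
t=0.040: state=(6.589)
t=0.060: state=(6.633)
continuing one RK4 step at a time; state shown every 10 steps (Δt=0.2):
t=0.200: state=(6.923)
t=0.400: state=(7.287)
t=0.600: state=(7.592)
t=0.800: state=(7.844)
t=1.000: state=(8.048)
t=1.140: state=(8.166)
next step: t=1.160: state=(8.182) — x has crossed 8.18
linear interpolation between t=1.140 (8.16630) and t=1.160 (8.18174) → t≈1.158

t = 1.158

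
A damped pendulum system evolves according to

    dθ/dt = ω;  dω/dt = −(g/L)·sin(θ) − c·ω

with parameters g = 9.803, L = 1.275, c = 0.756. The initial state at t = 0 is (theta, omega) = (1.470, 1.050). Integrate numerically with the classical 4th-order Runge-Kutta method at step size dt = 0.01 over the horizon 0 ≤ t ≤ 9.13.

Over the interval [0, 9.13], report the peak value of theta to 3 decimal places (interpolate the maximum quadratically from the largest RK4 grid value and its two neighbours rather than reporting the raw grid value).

t=0.000: state=(1.470, 1.050)
step 1 (dt=0.01): k1=(1.050, -8.443), k2=(1.008, -8.415), k3=(1.008, -8.415), k4=(0.966, -8.387); state += dt/6·(k1+2k2+2k3+k4)
t=0.010: state=(1.480, 0.966)
t=0.020: state=(1.489, 0.882)
t=0.030: state=(1.498, 0.799)
continuing one RK4 step at a time; state shown every 50 steps (Δt=0.5):
t=0.500: state=(1.063, -2.402)
t=1.000: state=(-0.378, -2.505)
t=1.500: state=(-0.890, 0.508)
t=2.000: state=(-0.138, 1.987)
t=2.500: state=(0.552, 0.444)
t=3.000: state=(0.301, -1.192)
t=3.500: state=(-0.269, -0.746)
t=4.000: state=(-0.299, 0.558)
t=4.500: state=(0.082, 0.707)
t=5.000: state=(0.232, -0.147)
t=5.500: state=(0.021, -0.534)
t=6.000: state=(-0.152, -0.076)
t=6.500: state=(-0.064, 0.341)
t=7.000: state=(0.083, 0.163)
t=7.500: state=(0.071, -0.180)
t=8.000: state=(-0.034, -0.171)
t=8.500: state=(-0.060, 0.068)
t=9.000: state=(0.004, 0.139)
t=9.130: state=(0.020, 0.114)
largest grid value and its neighbours: theta(0.120)=1.53687, theta(0.130)=1.53727, theta(0.140)=1.53690
parabola through these three points peaks at t≈0.130 with theta≈1.53727

max theta = 1.537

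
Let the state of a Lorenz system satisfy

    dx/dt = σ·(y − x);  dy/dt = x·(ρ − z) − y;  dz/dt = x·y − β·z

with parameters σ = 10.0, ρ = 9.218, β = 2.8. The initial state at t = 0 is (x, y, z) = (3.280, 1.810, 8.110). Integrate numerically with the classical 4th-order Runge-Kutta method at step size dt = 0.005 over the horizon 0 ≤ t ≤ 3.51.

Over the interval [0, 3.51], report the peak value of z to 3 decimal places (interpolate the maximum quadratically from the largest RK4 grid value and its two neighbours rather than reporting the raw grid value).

t=0.000: state=(3.280, 1.810, 8.110)
step 1 (dt=0.005): k1=(-14.700, 1.824, -16.771), k2=(-14.287, 1.915, -16.706), k3=(-14.295, 1.915, -16.703), k4=(-13.889, 2.003, -16.636); state += dt/6·(k1+2k2+2k3+k4)
t=0.005: state=(3.209, 1.820, 8.026)
t=0.010: state=(3.141, 1.830, 7.944)
t=0.015: state=(3.077, 1.841, 7.862)
continuing one RK4 step at a time; state shown every 40 steps (Δt=0.2):
t=0.200: state=(2.435, 2.663, 5.487)
t=0.400: state=(3.584, 4.464, 4.773)
t=0.600: state=(5.639, 6.618, 6.891)
t=0.800: state=(6.335, 5.883, 10.219)
t=1.000: state=(4.622, 3.735, 9.728)
t=1.200: state=(3.585, 3.452, 7.631)
t=1.400: state=(3.926, 4.346, 6.547)
t=1.600: state=(4.996, 5.546, 7.214)
t=1.800: state=(5.635, 5.626, 8.899)
t=2.000: state=(5.035, 4.571, 9.266)
t=2.200: state=(4.293, 4.088, 8.263)
t=2.400: state=(4.278, 4.445, 7.457)
t=2.600: state=(4.796, 5.089, 7.605)
t=2.800: state=(5.203, 5.267, 8.412)
t=3.000: state=(5.023, 4.817, 8.787)
t=3.200: state=(4.614, 4.461, 8.385)
t=3.400: state=(4.512, 4.562, 7.895)
t=3.510: state=(4.614, 4.742, 7.811)
largest grid value and its neighbours: z(0.865)=10.50942, z(0.870)=10.50988, z(0.875)=10.50742
parabola through these three points peaks at t≈0.868 with z≈10.51005

max z = 10.510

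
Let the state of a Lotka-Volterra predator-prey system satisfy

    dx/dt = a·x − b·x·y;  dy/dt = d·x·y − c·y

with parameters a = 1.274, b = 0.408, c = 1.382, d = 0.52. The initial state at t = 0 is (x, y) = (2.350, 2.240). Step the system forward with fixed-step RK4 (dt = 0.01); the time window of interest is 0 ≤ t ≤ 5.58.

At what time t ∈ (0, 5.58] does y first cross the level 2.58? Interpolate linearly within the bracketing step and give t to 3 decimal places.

t=0.000: state=(2.350, 2.240)
step 1 (dt=0.01): k1=(0.846, -0.358), k2=(0.849, -0.353), k3=(0.849, -0.353), k4=(0.853, -0.348); state += dt/6·(k1+2k2+2k3+k4)
t=0.010: state=(2.358, 2.236)
t=0.020: state=(2.367, 2.233)
t=0.030: state=(2.376, 2.230)
continuing one RK4 step at a time; state shown every 20 steps (Δt=0.2):
t=0.200: state=(2.531, 2.190)
t=0.400: state=(2.733, 2.183)
t=0.600: state=(2.947, 2.225)
t=0.800: state=(3.160, 2.319)
t=1.000: state=(3.355, 2.469)
t=1.110: state=(3.447, 2.576)
next step: t=1.120: state=(3.454, 2.587) — y has crossed 2.58
linear interpolation between t=1.110 (2.57594) and t=1.120 (2.58658) → t≈1.114

t = 1.114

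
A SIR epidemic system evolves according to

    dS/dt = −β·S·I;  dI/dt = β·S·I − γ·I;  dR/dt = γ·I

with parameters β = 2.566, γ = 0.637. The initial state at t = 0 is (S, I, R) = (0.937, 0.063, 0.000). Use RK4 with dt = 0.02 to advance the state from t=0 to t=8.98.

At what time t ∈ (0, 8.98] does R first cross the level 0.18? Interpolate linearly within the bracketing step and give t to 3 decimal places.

t=0.000: state=(0.937, 0.063, 0.000)
step 1 (dt=0.02): k1=(-0.151, 0.111, 0.040), k2=(-0.154, 0.113, 0.041), k3=(-0.154, 0.113, 0.041), k4=(-0.156, 0.115, 0.042); state += dt/6·(k1+2k2+2k3+k4)
t=0.020: state=(0.934, 0.065, 0.001)
t=0.040: state=(0.931, 0.068, 0.002)
t=0.060: state=(0.927, 0.070, 0.003)
continuing one RK4 step at a time; state shown every 25 steps (Δt=0.5):
t=0.500: state=(0.825, 0.143, 0.031)
t=1.000: state=(0.636, 0.268, 0.096)
t=1.400: state=(0.459, 0.364, 0.177)
next step: t=1.420: state=(0.450, 0.368, 0.182) — R has crossed 0.18
linear interpolation between t=1.400 (0.17719) and t=1.420 (0.18185) → t≈1.412

t = 1.412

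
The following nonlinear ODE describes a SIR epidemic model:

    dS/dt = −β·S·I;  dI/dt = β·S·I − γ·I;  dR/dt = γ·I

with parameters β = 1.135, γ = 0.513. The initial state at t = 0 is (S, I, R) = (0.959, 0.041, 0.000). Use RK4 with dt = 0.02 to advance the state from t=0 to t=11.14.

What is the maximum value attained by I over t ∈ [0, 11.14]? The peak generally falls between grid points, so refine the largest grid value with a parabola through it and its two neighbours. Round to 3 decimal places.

t=0.000: state=(0.959, 0.041, 0.000)
step 1 (dt=0.02): k1=(-0.045, 0.024, 0.021), k2=(-0.045, 0.024, 0.021), k3=(-0.045, 0.024, 0.021), k4=(-0.045, 0.024, 0.021); state += dt/6·(k1+2k2+2k3+k4)
t=0.020: state=(0.958, 0.041, 0.000)
t=0.040: state=(0.957, 0.042, 0.001)
t=0.060: state=(0.956, 0.042, 0.001)
continuing one RK4 step at a time; state shown every 25 steps (Δt=0.5):
t=0.500: state=(0.934, 0.054, 0.012)
t=1.000: state=(0.901, 0.071, 0.028)
t=1.500: state=(0.861, 0.090, 0.049)
t=2.000: state=(0.813, 0.112, 0.075)
t=2.500: state=(0.758, 0.136, 0.106)
t=3.000: state=(0.697, 0.159, 0.144)
t=3.500: state=(0.633, 0.179, 0.188)
t=4.000: state=(0.569, 0.195, 0.236)
t=4.500: state=(0.508, 0.205, 0.287)
t=5.000: state=(0.452, 0.208, 0.340)
t=5.500: state=(0.402, 0.205, 0.393)
t=6.000: state=(0.358, 0.197, 0.445)
t=6.500: state=(0.321, 0.185, 0.494)
t=7.000: state=(0.291, 0.170, 0.539)
t=7.500: state=(0.265, 0.154, 0.581)
t=8.000: state=(0.244, 0.137, 0.618)
t=8.500: state=(0.227, 0.122, 0.652)
t=9.000: state=(0.213, 0.107, 0.681)
t=9.500: state=(0.201, 0.093, 0.706)
t=10.000: state=(0.191, 0.080, 0.728)
t=10.500: state=(0.183, 0.069, 0.748)
t=11.000: state=(0.177, 0.059, 0.764)
t=11.140: state=(0.175, 0.057, 0.768)
largest grid value and its neighbours: I(4.980)=0.20801, I(5.000)=0.20801, I(5.020)=0.20801
parabola through these three points peaks at t≈4.997 with I≈0.20801

max I = 0.208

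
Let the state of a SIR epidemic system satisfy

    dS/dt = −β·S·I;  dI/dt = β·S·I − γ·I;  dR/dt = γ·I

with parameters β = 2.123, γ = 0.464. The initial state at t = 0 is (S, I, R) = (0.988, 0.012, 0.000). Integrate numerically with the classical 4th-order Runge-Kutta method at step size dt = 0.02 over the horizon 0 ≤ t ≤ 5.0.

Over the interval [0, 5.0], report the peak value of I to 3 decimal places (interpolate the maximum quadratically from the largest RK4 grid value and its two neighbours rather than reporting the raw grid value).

t=0.000: state=(0.988, 0.012, 0.000)
step 1 (dt=0.02): k1=(-0.025, 0.020, 0.006), k2=(-0.026, 0.020, 0.006), k3=(-0.026, 0.020, 0.006), k4=(-0.026, 0.020, 0.006); state += dt/6·(k1+2k2+2k3+k4)
t=0.020: state=(0.987, 0.012, 0.000)
t=0.040: state=(0.987, 0.013, 0.000)
t=0.060: state=(0.986, 0.013, 0.000)
continuing one RK4 step at a time; state shown every 10 steps (Δt=0.2):
t=0.200: state=(0.982, 0.017, 0.001)
t=0.400: state=(0.974, 0.023, 0.003)
t=0.600: state=(0.963, 0.032, 0.006)
t=0.800: state=(0.948, 0.043, 0.009)
t=1.000: state=(0.928, 0.059, 0.014)
t=1.200: state=(0.901, 0.079, 0.020)
t=1.400: state=(0.867, 0.104, 0.029)
t=1.600: state=(0.824, 0.136, 0.040)
t=1.800: state=(0.772, 0.174, 0.054)
t=2.000: state=(0.710, 0.218, 0.072)
t=2.200: state=(0.641, 0.264, 0.095)
t=2.400: state=(0.567, 0.312, 0.121)
t=2.600: state=(0.492, 0.356, 0.152)
t=2.800: state=(0.420, 0.393, 0.187)
t=3.000: state=(0.353, 0.422, 0.225)
t=3.200: state=(0.294, 0.441, 0.265)
t=3.400: state=(0.243, 0.450, 0.307)
t=3.600: state=(0.201, 0.451, 0.348)
t=3.800: state=(0.166, 0.444, 0.390)
t=4.000: state=(0.138, 0.432, 0.431)
t=4.200: state=(0.115, 0.415, 0.470)
t=4.400: state=(0.097, 0.396, 0.508)
t=4.600: state=(0.082, 0.374, 0.543)
t=4.800: state=(0.070, 0.352, 0.577)
t=5.000: state=(0.061, 0.330, 0.609)
largest grid value and its neighbours: I(3.500)=0.45171, I(3.520)=0.45171, I(3.540)=0.45163
parabola through these three points peaks at t≈3.511 with I≈0.45172

max I = 0.452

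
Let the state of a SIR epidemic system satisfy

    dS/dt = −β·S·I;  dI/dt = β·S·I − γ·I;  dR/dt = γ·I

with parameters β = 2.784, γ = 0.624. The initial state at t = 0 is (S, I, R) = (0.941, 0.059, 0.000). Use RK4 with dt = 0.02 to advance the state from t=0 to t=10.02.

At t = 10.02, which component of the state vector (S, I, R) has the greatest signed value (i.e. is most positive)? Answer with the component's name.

largest component: R

t=0.000: state=(0.941, 0.059, 0.000)
step 1 (dt=0.02): k1=(-0.155, 0.118, 0.037), k2=(-0.157, 0.120, 0.038), k3=(-0.157, 0.120, 0.038), k4=(-0.160, 0.122, 0.038); state += dt/6·(k1+2k2+2k3+k4)
t=0.020: state=(0.938, 0.061, 0.001)
t=0.040: state=(0.935, 0.064, 0.002)
t=0.060: state=(0.931, 0.066, 0.002)
continuing one RK4 step at a time; state shown every 25 steps (Δt=0.5):
t=0.500: state=(0.821, 0.149, 0.031)
t=1.000: state=(0.604, 0.296, 0.099)
t=1.500: state=(0.363, 0.424, 0.214)
t=2.000: state=(0.195, 0.452, 0.353)
t=2.500: state=(0.107, 0.405, 0.488)
t=3.000: state=(0.064, 0.333, 0.603)
t=3.500: state=(0.042, 0.262, 0.696)
t=4.000: state=(0.031, 0.202, 0.768)
t=4.500: state=(0.024, 0.153, 0.823)
t=5.000: state=(0.020, 0.116, 0.865)
t=5.500: state=(0.017, 0.087, 0.896)
t=6.000: state=(0.016, 0.065, 0.919)
t=6.500: state=(0.014, 0.049, 0.937)
t=7.000: state=(0.014, 0.036, 0.950)
t=7.500: state=(0.013, 0.027, 0.960)
t=8.000: state=(0.013, 0.020, 0.967)
t=8.500: state=(0.012, 0.015, 0.973)
t=9.000: state=(0.012, 0.011, 0.977)
t=9.500: state=(0.012, 0.008, 0.980)
t=10.000: state=(0.012, 0.006, 0.982)
t=10.020: state=(0.012, 0.006, 0.982)
compare at T: S=0.012, I=0.006, R=0.982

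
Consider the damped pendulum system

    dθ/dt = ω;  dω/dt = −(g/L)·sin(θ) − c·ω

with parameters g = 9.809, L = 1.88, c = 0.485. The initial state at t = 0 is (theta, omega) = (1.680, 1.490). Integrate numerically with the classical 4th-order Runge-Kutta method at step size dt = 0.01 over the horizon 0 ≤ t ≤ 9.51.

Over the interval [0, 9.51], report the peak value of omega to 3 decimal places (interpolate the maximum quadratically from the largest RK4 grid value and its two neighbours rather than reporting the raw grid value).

max omega = 2.176

t=0.000: state=(1.680, 1.490)
step 1 (dt=0.01): k1=(1.490, -5.909), k2=(1.460, -5.890), k3=(1.461, -5.891), k4=(1.431, -5.872); state += dt/6·(k1+2k2+2k3+k4)
t=0.010: state=(1.695, 1.431)
t=0.020: state=(1.709, 1.373)
t=0.030: state=(1.722, 1.314)
continuing one RK4 step at a time; state shown every 50 steps (Δt=0.5):
t=0.500: state=(1.758, -1.069)
t=1.000: state=(0.699, -2.957)
t=1.500: state=(-0.720, -2.157)
t=2.000: state=(-1.182, 0.315)
t=2.500: state=(-0.529, 2.049)
t=3.000: state=(0.480, 1.568)
t=3.500: state=(0.804, -0.303)
t=4.000: state=(0.291, -1.508)
t=4.500: state=(-0.400, -0.975)
t=5.000: state=(-0.541, 0.408)
t=5.500: state=(-0.112, 1.101)
t=6.000: state=(0.338, 0.526)
t=6.500: state=(0.347, -0.455)
t=7.000: state=(-0.000, -0.768)
t=7.500: state=(-0.272, -0.223)
t=8.000: state=(-0.206, 0.432)
t=8.500: state=(0.058, 0.504)
t=9.000: state=(0.205, 0.039)
t=9.500: state=(0.109, -0.366)
t=9.510: state=(0.105, -0.369)
largest grid value and its neighbours: omega(2.640)=2.17505, omega(2.650)=2.17586, omega(2.660)=2.17556
parabola through these three points peaks at t≈2.652 with omega≈2.17589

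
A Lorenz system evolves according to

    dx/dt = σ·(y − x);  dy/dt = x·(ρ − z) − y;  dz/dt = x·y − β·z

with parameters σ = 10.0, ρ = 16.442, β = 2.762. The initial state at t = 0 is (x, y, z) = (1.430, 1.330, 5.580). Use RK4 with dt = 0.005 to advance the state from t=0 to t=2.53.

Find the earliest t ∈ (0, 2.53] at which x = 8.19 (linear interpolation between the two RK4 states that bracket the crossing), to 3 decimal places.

t = 0.343

t=0.000: state=(1.430, 1.330, 5.580)
step 1 (dt=0.005): k1=(-1.000, 14.203, -13.510), k2=(-0.620, 14.188, -13.369), k3=(-0.630, 14.198, -13.369), k4=(-0.259, 14.193, -13.228); state += dt/6·(k1+2k2+2k3+k4)
t=0.005: state=(1.427, 1.401, 5.513)
t=0.010: state=(1.427, 1.472, 5.448)
t=0.015: state=(1.431, 1.543, 5.384)
continuing one RK4 step at a time; state shown every 20 steps (Δt=0.1):
t=0.100: state=(1.929, 2.943, 4.536)
t=0.200: state=(3.491, 5.679, 4.454)
t=0.300: state=(6.459, 10.215, 6.874)
t=0.340: state=(8.054, 12.205, 9.257)
next step: t=0.345: state=(8.262, 12.429, 9.629) — x has crossed 8.19
linear interpolation between t=0.340 (8.05359) and t=0.345 (8.26160) → t≈0.343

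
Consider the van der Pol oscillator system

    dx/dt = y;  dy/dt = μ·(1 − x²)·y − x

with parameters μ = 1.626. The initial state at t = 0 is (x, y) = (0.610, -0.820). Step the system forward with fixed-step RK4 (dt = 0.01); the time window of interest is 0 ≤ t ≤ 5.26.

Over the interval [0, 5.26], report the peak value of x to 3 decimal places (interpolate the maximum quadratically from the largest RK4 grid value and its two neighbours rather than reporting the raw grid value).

t=0.000: state=(0.610, -0.820)
step 1 (dt=0.01): k1=(-0.820, -1.447), k2=(-0.827, -1.457), k3=(-0.827, -1.457), k4=(-0.835, -1.467); state += dt/6·(k1+2k2+2k3+k4)
t=0.010: state=(0.602, -0.835)
t=0.020: state=(0.593, -0.849)
t=0.030: state=(0.585, -0.864)
continuing one RK4 step at a time; state shown every 20 steps (Δt=0.2):
t=0.200: state=(0.414, -1.158)
t=0.400: state=(0.138, -1.626)
t=0.600: state=(-0.246, -2.232)
t=0.800: state=(-0.749, -2.733)
t=1.000: state=(-1.287, -2.475)
t=1.200: state=(-1.681, -1.397)
t=1.400: state=(-1.856, -0.433)
t=1.600: state=(-1.886, 0.066)
t=1.800: state=(-1.848, 0.286)
t=2.000: state=(-1.779, 0.392)
t=2.200: state=(-1.694, 0.460)
t=2.400: state=(-1.596, 0.518)
t=2.600: state=(-1.486, 0.581)
t=2.800: state=(-1.363, 0.659)
t=3.000: state=(-1.221, 0.763)
t=3.200: state=(-1.055, 0.911)
t=3.400: state=(-0.852, 1.131)
t=3.600: state=(-0.594, 1.474)
t=3.800: state=(-0.249, 2.016)
t=4.000: state=(0.228, 2.782)
t=4.200: state=(0.854, 3.362)
t=4.400: state=(1.487, 2.711)
t=4.600: state=(1.877, 1.200)
t=4.800: state=(2.007, 0.223)
t=5.000: state=(2.006, -0.173)
t=5.200: state=(1.954, -0.323)
t=5.260: state=(1.934, -0.349)
largest grid value and its neighbours: x(4.880)=2.01619, x(4.890)=2.01625, x(4.900)=2.01612
parabola through these three points peaks at t≈4.888 with x≈2.01626

max x = 2.016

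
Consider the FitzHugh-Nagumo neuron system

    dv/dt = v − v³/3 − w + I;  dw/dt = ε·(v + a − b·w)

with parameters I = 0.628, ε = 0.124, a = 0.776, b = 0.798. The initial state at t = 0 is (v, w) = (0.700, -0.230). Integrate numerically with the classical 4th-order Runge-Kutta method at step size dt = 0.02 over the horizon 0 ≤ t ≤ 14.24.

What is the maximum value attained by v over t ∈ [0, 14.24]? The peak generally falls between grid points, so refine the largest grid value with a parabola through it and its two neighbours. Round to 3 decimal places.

t=0.000: state=(0.700, -0.230)
step 1 (dt=0.02): k1=(1.444, 0.206), k2=(1.449, 0.207), k3=(1.449, 0.207), k4=(1.454, 0.209); state += dt/6·(k1+2k2+2k3+k4)
t=0.020: state=(0.729, -0.226)
t=0.040: state=(0.758, -0.222)
t=0.060: state=(0.787, -0.217)
continuing one RK4 step at a time; state shown every 25 steps (Δt=0.5):
t=0.500: state=(1.408, -0.107)
t=1.000: state=(1.810, 0.044)
t=1.500: state=(1.903, 0.202)
t=2.000: state=(1.886, 0.354)
t=2.500: state=(1.839, 0.497)
t=3.000: state=(1.785, 0.630)
t=3.500: state=(1.728, 0.752)
t=4.000: state=(1.669, 0.866)
t=4.500: state=(1.609, 0.970)
t=5.000: state=(1.547, 1.066)
t=5.500: state=(1.484, 1.153)
t=6.000: state=(1.417, 1.232)
t=6.500: state=(1.348, 1.303)
t=7.000: state=(1.274, 1.366)
t=7.500: state=(1.194, 1.422)
t=8.000: state=(1.106, 1.470)
t=8.500: state=(1.006, 1.510)
t=9.000: state=(0.888, 1.541)
t=9.500: state=(0.743, 1.563)
t=10.000: state=(0.551, 1.574)
t=10.500: state=(0.275, 1.570)
t=11.000: state=(-0.153, 1.546)
t=11.500: state=(-0.805, 1.490)
t=12.000: state=(-1.507, 1.394)
t=12.500: state=(-1.864, 1.270)
t=13.000: state=(-1.939, 1.140)
t=13.500: state=(-1.924, 1.015)
t=14.000: state=(-1.886, 0.897)
t=14.240: state=(-1.866, 0.844)
largest grid value and its neighbours: v(1.560)=1.90461, v(1.580)=1.90471, v(1.600)=1.90469
parabola through these three points peaks at t≈1.587 with v≈1.90472

max v = 1.905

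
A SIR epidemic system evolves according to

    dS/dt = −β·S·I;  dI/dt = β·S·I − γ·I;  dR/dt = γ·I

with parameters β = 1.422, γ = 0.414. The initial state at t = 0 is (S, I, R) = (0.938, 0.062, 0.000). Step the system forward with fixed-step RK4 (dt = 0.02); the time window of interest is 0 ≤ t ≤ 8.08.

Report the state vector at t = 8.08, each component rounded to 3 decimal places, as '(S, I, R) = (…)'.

(S, I, R) = (0.057, 0.127, 0.816)

t=0.000: state=(0.938, 0.062, 0.000)
step 1 (dt=0.02): k1=(-0.083, 0.057, 0.026), k2=(-0.083, 0.057, 0.026), k3=(-0.083, 0.057, 0.026), k4=(-0.084, 0.058, 0.026); state += dt/6·(k1+2k2+2k3+k4)
t=0.020: state=(0.936, 0.063, 0.001)
t=0.040: state=(0.935, 0.064, 0.001)
t=0.060: state=(0.933, 0.066, 0.002)
continuing one RK4 step at a time; state shown every 25 steps (Δt=0.5):
t=0.500: state=(0.887, 0.097, 0.016)
t=1.000: state=(0.815, 0.144, 0.041)
t=1.500: state=(0.721, 0.202, 0.077)
t=2.000: state=(0.611, 0.264, 0.125)
t=2.500: state=(0.496, 0.318, 0.185)
t=3.000: state=(0.390, 0.354, 0.255)
t=3.500: state=(0.301, 0.368, 0.331)
t=4.000: state=(0.232, 0.361, 0.406)
t=4.500: state=(0.181, 0.340, 0.479)
t=5.000: state=(0.143, 0.310, 0.547)
t=5.500: state=(0.116, 0.276, 0.607)
t=6.000: state=(0.097, 0.242, 0.661)
t=6.500: state=(0.083, 0.210, 0.708)
t=7.000: state=(0.072, 0.180, 0.748)
t=7.500: state=(0.064, 0.154, 0.782)
t=8.000: state=(0.058, 0.130, 0.812)
t=8.080: state=(0.057, 0.127, 0.816)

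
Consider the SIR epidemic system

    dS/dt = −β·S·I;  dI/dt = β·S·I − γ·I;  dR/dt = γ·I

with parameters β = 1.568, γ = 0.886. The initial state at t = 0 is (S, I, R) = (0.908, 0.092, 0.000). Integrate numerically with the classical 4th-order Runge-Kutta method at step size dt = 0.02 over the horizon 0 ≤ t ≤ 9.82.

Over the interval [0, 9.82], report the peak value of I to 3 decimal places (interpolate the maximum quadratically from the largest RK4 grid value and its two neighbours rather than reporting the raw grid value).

t=0.000: state=(0.908, 0.092, 0.000)
step 1 (dt=0.02): k1=(-0.131, 0.049, 0.082), k2=(-0.131, 0.050, 0.082), k3=(-0.131, 0.050, 0.082), k4=(-0.132, 0.050, 0.082); state += dt/6·(k1+2k2+2k3+k4)
t=0.020: state=(0.905, 0.093, 0.002)
t=0.040: state=(0.903, 0.094, 0.003)
t=0.060: state=(0.900, 0.095, 0.005)
continuing one RK4 step at a time; state shown every 25 steps (Δt=0.5):
t=0.500: state=(0.837, 0.117, 0.046)
t=1.000: state=(0.756, 0.140, 0.104)
t=1.500: state=(0.672, 0.158, 0.170)
t=2.000: state=(0.592, 0.166, 0.242)
t=2.500: state=(0.519, 0.165, 0.316)
t=3.000: state=(0.458, 0.155, 0.387)
t=3.500: state=(0.408, 0.140, 0.453)
t=4.000: state=(0.368, 0.122, 0.510)
t=4.500: state=(0.337, 0.103, 0.560)
t=5.000: state=(0.313, 0.085, 0.602)
t=5.500: state=(0.295, 0.069, 0.636)
t=6.000: state=(0.281, 0.056, 0.664)
t=6.500: state=(0.270, 0.044, 0.686)
t=7.000: state=(0.262, 0.035, 0.703)
t=7.500: state=(0.255, 0.028, 0.717)
t=8.000: state=(0.250, 0.022, 0.728)
t=8.500: state=(0.247, 0.017, 0.737)
t=9.000: state=(0.244, 0.013, 0.743)
t=9.500: state=(0.242, 0.010, 0.748)
t=9.820: state=(0.240, 0.009, 0.751)
largest grid value and its neighbours: I(2.160)=0.16692, I(2.180)=0.16693, I(2.200)=0.16692
parabola through these three points peaks at t≈2.176 with I≈0.16693

max I = 0.167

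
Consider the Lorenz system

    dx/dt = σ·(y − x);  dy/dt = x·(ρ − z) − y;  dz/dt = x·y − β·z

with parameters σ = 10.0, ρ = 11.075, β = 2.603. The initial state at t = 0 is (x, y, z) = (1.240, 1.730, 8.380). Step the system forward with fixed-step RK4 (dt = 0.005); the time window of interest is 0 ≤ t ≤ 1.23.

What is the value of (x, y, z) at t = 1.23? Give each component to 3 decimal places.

t=0.000: state=(1.240, 1.730, 8.380)
step 1 (dt=0.005): k1=(4.900, 1.612, -19.668), k2=(4.818, 1.702, -19.514), k3=(4.822, 1.701, -19.515), k4=(4.744, 1.792, -19.361); state += dt/6·(k1+2k2+2k3+k4)
t=0.005: state=(1.264, 1.739, 8.282)
t=0.010: state=(1.287, 1.748, 8.186)
t=0.015: state=(1.310, 1.758, 8.092)
continuing one RK4 step at a time; state shown every 10 steps (Δt=0.05):
t=0.050: state=(1.457, 1.855, 7.471)
t=0.100: state=(1.656, 2.069, 6.702)
t=0.150: state=(1.881, 2.374, 6.068)
t=0.200: state=(2.157, 2.777, 5.571)
t=0.250: state=(2.506, 3.288, 5.223)
t=0.300: state=(2.944, 3.917, 5.046)
t=0.350: state=(3.483, 4.670, 5.077)
t=0.400: state=(4.130, 5.530, 5.370)
t=0.450: state=(4.876, 6.449, 5.984)
t=0.500: state=(5.685, 7.323, 6.968)
t=0.550: state=(6.481, 7.988, 8.317)
t=0.600: state=(7.146, 8.248, 9.919)
t=0.650: state=(7.537, 7.963, 11.526)
t=0.700: state=(7.547, 7.153, 12.814)
t=0.750: state=(7.158, 6.030, 13.533)
t=0.800: state=(6.466, 4.886, 13.623)
t=0.850: state=(5.635, 3.946, 13.206)
t=0.900: state=(4.823, 3.298, 12.474)
t=0.950: state=(4.135, 2.925, 11.598)
t=1.000: state=(3.619, 2.768, 10.694)
t=1.050: state=(3.280, 2.769, 9.833)
t=1.100: state=(3.101, 2.888, 9.053)
t=1.150: state=(3.060, 3.102, 8.378)
t=1.200: state=(3.138, 3.401, 7.827)
t=1.230: state=(3.235, 3.619, 7.561)

(x, y, z) = (3.235, 3.619, 7.561)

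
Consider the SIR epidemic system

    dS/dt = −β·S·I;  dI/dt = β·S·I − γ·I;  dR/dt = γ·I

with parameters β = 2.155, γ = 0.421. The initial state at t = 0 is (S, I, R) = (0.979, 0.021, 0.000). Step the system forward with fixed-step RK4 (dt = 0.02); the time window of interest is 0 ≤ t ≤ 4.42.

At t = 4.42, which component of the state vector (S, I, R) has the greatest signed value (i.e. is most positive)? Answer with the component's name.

t=0.000: state=(0.979, 0.021, 0.000)
step 1 (dt=0.02): k1=(-0.044, 0.035, 0.009), k2=(-0.045, 0.036, 0.009), k3=(-0.045, 0.036, 0.009), k4=(-0.046, 0.037, 0.009); state += dt/6·(k1+2k2+2k3+k4)
t=0.020: state=(0.978, 0.022, 0.000)
t=0.040: state=(0.977, 0.022, 0.000)
t=0.060: state=(0.976, 0.023, 0.001)
continuing one RK4 step at a time; state shown every 10 steps (Δt=0.2):
t=0.200: state=(0.969, 0.029, 0.002)
t=0.400: state=(0.954, 0.041, 0.005)
t=0.600: state=(0.934, 0.056, 0.009)
t=0.800: state=(0.908, 0.077, 0.015)
t=1.000: state=(0.873, 0.104, 0.022)
t=1.200: state=(0.829, 0.138, 0.032)
t=1.400: state=(0.774, 0.180, 0.046)
t=1.600: state=(0.710, 0.228, 0.063)
t=1.800: state=(0.636, 0.280, 0.084)
t=2.000: state=(0.557, 0.333, 0.110)
t=2.200: state=(0.478, 0.382, 0.140)
t=2.400: state=(0.401, 0.424, 0.174)
t=2.600: state=(0.332, 0.457, 0.211)
t=2.800: state=(0.271, 0.478, 0.251)
t=3.000: state=(0.220, 0.488, 0.291)
t=3.200: state=(0.178, 0.489, 0.333)
t=3.400: state=(0.145, 0.482, 0.374)
t=3.600: state=(0.118, 0.469, 0.414)
t=3.800: state=(0.097, 0.451, 0.452)
t=4.000: state=(0.080, 0.431, 0.490)
t=4.200: state=(0.067, 0.408, 0.525)
t=4.400: state=(0.056, 0.386, 0.558)
t=4.420: state=(0.055, 0.383, 0.562)
compare at T: S=0.055, I=0.383, R=0.562

largest component: R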